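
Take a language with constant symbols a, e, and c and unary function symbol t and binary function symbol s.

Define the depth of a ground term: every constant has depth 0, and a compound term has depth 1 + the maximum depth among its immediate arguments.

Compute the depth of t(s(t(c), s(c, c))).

3

depth(t(c)) = 1 + depth(c) = 1 + 0 = 1
depth(s(c, c)) = 1 + max(0, 0) = 1
depth(s(t(c), s(c, c))) = 1 + max(1, 1) = 2
depth(t(s(t(c), s(c, c)))) = 1 + depth(s(t(c), s(c, c))) = 1 + 2 = 3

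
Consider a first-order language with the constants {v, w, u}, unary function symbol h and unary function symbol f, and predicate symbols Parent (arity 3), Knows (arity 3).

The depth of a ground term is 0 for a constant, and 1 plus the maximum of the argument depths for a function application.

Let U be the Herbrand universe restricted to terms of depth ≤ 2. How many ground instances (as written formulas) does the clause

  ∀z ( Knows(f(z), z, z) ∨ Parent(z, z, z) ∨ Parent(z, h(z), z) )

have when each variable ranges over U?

Ground terms of depth ≤ 2:
  Count level by level. With function symbols h/1, f/1, the terms of depth ≤ k are the 3 constants together with each function applied to depth-≤(k−1) tuples, so N_k = 3 + N_{k-1} + N_{k-1}.
  N_0 = 3
  N_1 = 3 + 3 + 3 = 9
  N_2 = 3 + 9 + 9 = 21
So there are 21 ground terms available for substitution.
The clause has 1 distinct variable (z), which appears in the body. In the free term algebra distinct substitutions yield syntactically distinct ground instances.
Number of ground instances = 21.

21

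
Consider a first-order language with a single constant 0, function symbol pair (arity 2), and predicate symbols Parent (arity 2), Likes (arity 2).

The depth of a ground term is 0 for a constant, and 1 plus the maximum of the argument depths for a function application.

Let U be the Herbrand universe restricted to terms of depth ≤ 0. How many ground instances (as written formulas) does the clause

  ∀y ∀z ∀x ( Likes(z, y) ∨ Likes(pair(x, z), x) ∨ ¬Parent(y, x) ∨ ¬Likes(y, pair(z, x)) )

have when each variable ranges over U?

Ground terms of depth ≤ 0:
  Let N_k = |{terms of depth ≤ k}|. Then N_0 = 1 and N_k = 1 + N_{k-1}^2 for k ≥ 1 (one summand per function symbol, arity giving the exponent).
  N_0 = 1
So there is exactly 1 ground term available for substitution.
The body mentions every one of the 3 quantified variables; since ground terms form a free algebra, no two substitutions collapse to the same formula.
Number of ground instances = 1^3 = 1.

1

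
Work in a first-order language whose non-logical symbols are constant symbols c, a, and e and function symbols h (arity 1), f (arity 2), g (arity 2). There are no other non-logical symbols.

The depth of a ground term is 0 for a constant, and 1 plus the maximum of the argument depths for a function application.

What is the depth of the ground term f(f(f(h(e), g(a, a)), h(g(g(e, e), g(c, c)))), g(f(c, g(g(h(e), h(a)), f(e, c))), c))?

6

depth(h(e)) = 1 + depth(e) = 1 + 0 = 1
depth(g(a, a)) = 1 + max(0, 0) = 1
depth(f(h(e), g(a, a))) = 1 + max(1, 1) = 2
depth(g(e, e)) = 1 + max(0, 0) = 1
depth(g(c, c)) = 1 + max(0, 0) = 1
depth(g(g(e, e), g(c, c))) = 1 + max(1, 1) = 2
depth(h(g(g(e, e), g(c, c)))) = 1 + depth(g(g(e, e), g(c, c))) = 1 + 2 = 3
depth(f(f(h(e), g(a, a)), h(g(g(e, e), g(c, c))))) = 1 + max(2, 3) = 4
depth(h(a)) = 1 + depth(a) = 1 + 0 = 1
depth(g(h(e), h(a))) = 1 + max(1, 1) = 2
depth(f(e, c)) = 1 + max(0, 0) = 1
depth(g(g(h(e), h(a)), f(e, c))) = 1 + max(2, 1) = 3
depth(f(c, g(g(h(e), h(a)), f(e, c)))) = 1 + max(0, 3) = 4
depth(g(f(c, g(g(h(e), h(a)), f(e, c))), c)) = 1 + max(4, 0) = 5
depth(f(f(f(h(e), g(a, a)), h(g(g(e, e), g(c, c)))), g(f(c, g(g(h(e), h(a)), f(e, c))), c))) = 1 + max(4, 5) = 6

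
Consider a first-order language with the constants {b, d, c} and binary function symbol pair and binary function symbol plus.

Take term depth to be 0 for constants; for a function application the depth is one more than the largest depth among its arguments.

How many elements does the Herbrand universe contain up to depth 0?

3

Let N_k count ground terms of depth at most k. Each non-constant term of depth ≤ k is some function symbol applied to depth-≤(k−1) arguments, giving N_k = 3 + N_{k-1}^2 + N_{k-1}^2.
N_0 = 3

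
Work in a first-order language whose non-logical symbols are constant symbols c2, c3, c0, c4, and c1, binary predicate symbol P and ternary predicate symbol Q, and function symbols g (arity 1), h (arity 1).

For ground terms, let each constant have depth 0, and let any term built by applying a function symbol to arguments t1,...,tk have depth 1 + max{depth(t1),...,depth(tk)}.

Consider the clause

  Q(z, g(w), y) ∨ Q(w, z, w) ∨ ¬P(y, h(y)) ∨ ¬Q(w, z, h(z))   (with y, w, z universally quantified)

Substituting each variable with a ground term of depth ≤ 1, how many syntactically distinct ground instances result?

Ground terms of depth ≤ 1:
  Let N_k count ground terms of depth at most k. Each non-constant term of depth ≤ k is some function symbol applied to depth-≤(k−1) arguments, giving N_k = 5 + N_{k-1} + N_{k-1}.
  N_0 = 5
  N_1 = 5 + 5 + 5 = 15
So there are 15 ground terms available for substitution.
Each of y, w, z ranges independently over the available ground terms, and distinct assignments produce distinct instances.
Number of ground instances = 15^3 = 3375.

3375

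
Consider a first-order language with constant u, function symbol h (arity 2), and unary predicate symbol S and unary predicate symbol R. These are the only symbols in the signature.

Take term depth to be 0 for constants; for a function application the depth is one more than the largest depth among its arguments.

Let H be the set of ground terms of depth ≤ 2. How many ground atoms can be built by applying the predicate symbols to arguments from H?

10

First count ground terms of depth ≤ 2.
Let N_k count ground terms of depth at most k. Each non-constant term of depth ≤ k is some function symbol applied to depth-≤(k−1) arguments, giving N_k = 1 + N_{k-1}^2.
N_0 = 1
N_1 = 1 + 1^2 = 2
N_2 = 1 + 2^2 = 5
So |H| = 5.
Ground atoms are formed by filling each argument slot of a predicate with a term from H, so an r-ary predicate gives |H|^r atoms:
  S: 5;  R: 5
Total ground atoms: 5 + 5 = 10.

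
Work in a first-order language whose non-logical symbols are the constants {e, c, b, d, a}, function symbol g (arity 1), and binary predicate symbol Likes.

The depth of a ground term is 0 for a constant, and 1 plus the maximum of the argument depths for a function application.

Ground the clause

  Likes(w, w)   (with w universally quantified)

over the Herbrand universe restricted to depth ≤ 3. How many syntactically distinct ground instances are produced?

Ground terms of depth ≤ 3:
  Let N_k = |{terms of depth ≤ k}|. Then N_0 = 5 and N_k = 5 + N_{k-1} for k ≥ 1 (one summand per function symbol, arity giving the exponent).
  N_0 = 5
  N_1 = 5 + 5 = 10
  N_2 = 5 + 10 = 15
  N_3 = 5 + 15 = 20
So there are 20 ground terms available for substitution.
The body mentions the single quantified variable w; since ground terms form a free algebra, no two substitutions collapse to the same formula.
Number of ground instances = 20.

20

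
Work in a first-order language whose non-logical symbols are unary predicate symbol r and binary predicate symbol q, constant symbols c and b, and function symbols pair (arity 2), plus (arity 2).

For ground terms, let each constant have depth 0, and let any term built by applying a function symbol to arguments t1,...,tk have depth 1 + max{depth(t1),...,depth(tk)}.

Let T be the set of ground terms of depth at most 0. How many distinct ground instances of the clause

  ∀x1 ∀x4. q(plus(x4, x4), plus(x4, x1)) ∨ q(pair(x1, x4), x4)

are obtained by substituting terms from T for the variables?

Ground terms of depth ≤ 0:
  Let N_k count ground terms of depth at most k. Each non-constant term of depth ≤ k is some function symbol applied to depth-≤(k−1) arguments, giving N_k = 2 + N_{k-1}^2 + N_{k-1}^2.
  N_0 = 2
So there are 2 ground terms available for substitution.
Each of x1, x4 ranges independently over the available ground terms, and distinct assignments produce distinct instances.
Number of ground instances = 2^2 = 4.

4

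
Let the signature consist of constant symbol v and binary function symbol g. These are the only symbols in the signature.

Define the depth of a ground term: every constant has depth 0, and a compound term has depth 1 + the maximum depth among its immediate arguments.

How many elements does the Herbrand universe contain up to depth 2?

Write N_k for the number of ground terms of depth ≤ k. A term of depth ≤ k is either a constant or a function symbol applied to arguments of depth ≤ k−1, so N_k = 1 + N_{k-1}^2.
N_0 = 1
N_1 = 1 + 1^2 = 2
N_2 = 1 + 2^2 = 5
Explicitly: v, g(v, v), g(v, g(v, v)), g(g(v, v), v), g(g(v, v), g(v, v)).

5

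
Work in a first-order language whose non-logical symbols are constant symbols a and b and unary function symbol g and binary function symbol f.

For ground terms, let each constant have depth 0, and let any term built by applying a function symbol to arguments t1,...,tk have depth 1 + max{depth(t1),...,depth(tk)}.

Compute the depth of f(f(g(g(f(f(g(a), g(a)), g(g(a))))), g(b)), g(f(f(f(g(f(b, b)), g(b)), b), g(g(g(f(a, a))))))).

7

depth(g(a)) = 1 + depth(a) = 1 + 0 = 1
depth(f(g(a), g(a))) = 1 + max(1, 1) = 2
depth(g(g(a))) = 1 + depth(g(a)) = 1 + 1 = 2
depth(f(f(g(a), g(a)), g(g(a)))) = 1 + max(2, 2) = 3
depth(g(f(f(g(a), g(a)), g(g(a))))) = 1 + depth(f(f(g(a), g(a)), g(g(a)))) = 1 + 3 = 4
depth(g(g(f(f(g(a), g(a)), g(g(a)))))) = 1 + depth(g(f(f(g(a), g(a)), g(g(a))))) = 1 + 4 = 5
depth(g(b)) = 1 + depth(b) = 1 + 0 = 1
depth(f(g(g(f(f(g(a), g(a)), g(g(a))))), g(b))) = 1 + max(5, 1) = 6
depth(f(b, b)) = 1 + max(0, 0) = 1
depth(g(f(b, b))) = 1 + depth(f(b, b)) = 1 + 1 = 2
depth(f(g(f(b, b)), g(b))) = 1 + max(2, 1) = 3
depth(f(f(g(f(b, b)), g(b)), b)) = 1 + max(3, 0) = 4
depth(f(a, a)) = 1 + max(0, 0) = 1
depth(g(f(a, a))) = 1 + depth(f(a, a)) = 1 + 1 = 2
depth(g(g(f(a, a)))) = 1 + depth(g(f(a, a))) = 1 + 2 = 3
depth(g(g(g(f(a, a))))) = 1 + depth(g(g(f(a, a)))) = 1 + 3 = 4
depth(f(f(f(g(f(b, b)), g(b)), b), g(g(g(f(a, a)))))) = 1 + max(4, 4) = 5
depth(g(f(f(f(g(f(b, b)), g(b)), b), g(g(g(f(a, a))))))) = 1 + depth(f(f(f(g(f(b, b)), g(b)), b), g(g(g(f(a, a)))))) = 1 + 5 = 6
depth(f(f(g(g(f(f(g(a), g(a)), g(g(a))))), g(b)), g(f(f(f(g(f(b, b)), g(b)), b), g(g(g(f(a, a)))))))) = 1 + max(6, 6) = 7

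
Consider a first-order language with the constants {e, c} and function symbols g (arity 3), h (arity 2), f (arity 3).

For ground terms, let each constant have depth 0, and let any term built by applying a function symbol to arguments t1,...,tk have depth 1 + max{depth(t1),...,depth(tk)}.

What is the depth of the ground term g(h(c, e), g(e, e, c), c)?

depth(h(c, e)) = 1 + max(0, 0) = 1
depth(g(e, e, c)) = 1 + max(0, 0, 0) = 1
depth(g(h(c, e), g(e, e, c), c)) = 1 + max(1, 1, 0) = 2

2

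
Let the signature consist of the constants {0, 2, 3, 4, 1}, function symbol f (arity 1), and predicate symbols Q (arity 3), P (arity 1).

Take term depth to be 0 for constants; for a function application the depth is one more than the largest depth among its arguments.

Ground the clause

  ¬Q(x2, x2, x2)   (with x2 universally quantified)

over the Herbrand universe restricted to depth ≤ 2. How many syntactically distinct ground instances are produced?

15

Ground terms of depth ≤ 2:
  Let N_k = |{terms of depth ≤ k}|. Then N_0 = 5 and N_k = 5 + N_{k-1} for k ≥ 1 (one summand per function symbol, arity giving the exponent).
  N_0 = 5
  N_1 = 5 + 5 = 10
  N_2 = 5 + 10 = 15
So there are 15 ground terms available for substitution.
The clause has 1 distinct variable (x2), which appears in the body. In the free term algebra distinct substitutions yield syntactically distinct ground instances.
Number of ground instances = 15.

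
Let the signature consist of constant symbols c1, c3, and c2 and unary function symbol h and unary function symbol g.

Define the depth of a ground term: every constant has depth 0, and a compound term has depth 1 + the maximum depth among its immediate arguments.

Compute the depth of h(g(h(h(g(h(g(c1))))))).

7

depth(g(c1)) = 1 + depth(c1) = 1 + 0 = 1
depth(h(g(c1))) = 1 + depth(g(c1)) = 1 + 1 = 2
depth(g(h(g(c1)))) = 1 + depth(h(g(c1))) = 1 + 2 = 3
depth(h(g(h(g(c1))))) = 1 + depth(g(h(g(c1)))) = 1 + 3 = 4
depth(h(h(g(h(g(c1)))))) = 1 + depth(h(g(h(g(c1))))) = 1 + 4 = 5
depth(g(h(h(g(h(g(c1))))))) = 1 + depth(h(h(g(h(g(c1)))))) = 1 + 5 = 6
depth(h(g(h(h(g(h(g(c1)))))))) = 1 + depth(g(h(h(g(h(g(c1))))))) = 1 + 6 = 7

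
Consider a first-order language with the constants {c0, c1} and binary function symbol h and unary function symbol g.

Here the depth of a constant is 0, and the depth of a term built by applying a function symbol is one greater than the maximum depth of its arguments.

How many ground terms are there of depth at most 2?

74

Let N_k = |{terms of depth ≤ k}|. Then N_0 = 2 and N_k = 2 + N_{k-1}^2 + N_{k-1} for k ≥ 1 (one summand per function symbol, arity giving the exponent).
N_0 = 2
N_1 = 2 + 2^2 + 2 = 8
N_2 = 2 + 8^2 + 8 = 74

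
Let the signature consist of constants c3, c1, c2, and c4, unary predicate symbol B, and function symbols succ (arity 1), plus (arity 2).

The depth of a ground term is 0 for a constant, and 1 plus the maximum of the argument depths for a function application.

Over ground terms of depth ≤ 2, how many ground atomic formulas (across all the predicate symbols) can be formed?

First count ground terms of depth ≤ 2.
If N_k denotes the number of depth-≤k ground terms, the 4 constants give N_0 = 4, and each function symbol of arity r contributes N_{k-1}^r new terms at level k: N_k = 4 + N_{k-1} + N_{k-1}^2.
N_0 = 4
N_1 = 4 + 4 + 4^2 = 24
N_2 = 4 + 24 + 24^2 = 604
So |H| = 604.
Each predicate of arity r yields |H|^r ground atoms (one per choice of an r-tuple from H):
  B: 604
Total ground atoms: 604.

604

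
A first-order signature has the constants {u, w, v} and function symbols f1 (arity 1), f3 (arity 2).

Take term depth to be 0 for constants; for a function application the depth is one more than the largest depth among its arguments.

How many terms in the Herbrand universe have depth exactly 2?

Let N_k = |{terms of depth ≤ k}|. Then N_0 = 3 and N_k = 3 + N_{k-1} + N_{k-1}^2 for k ≥ 1 (one summand per function symbol, arity giving the exponent).
N_0 = 3
N_1 = 3 + 3 + 3^2 = 15
N_2 = 3 + 15 + 15^2 = 243
Terms of depth exactly 2: N_2 − N_1 = 243 − 15 = 228.

228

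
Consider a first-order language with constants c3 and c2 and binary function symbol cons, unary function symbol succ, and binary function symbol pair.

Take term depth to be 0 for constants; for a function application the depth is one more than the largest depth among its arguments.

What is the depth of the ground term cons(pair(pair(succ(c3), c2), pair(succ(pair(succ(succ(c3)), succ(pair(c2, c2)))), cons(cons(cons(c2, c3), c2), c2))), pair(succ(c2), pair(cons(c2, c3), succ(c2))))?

7

depth(succ(c3)) = 1 + depth(c3) = 1 + 0 = 1
depth(pair(succ(c3), c2)) = 1 + max(1, 0) = 2
depth(succ(succ(c3))) = 1 + depth(succ(c3)) = 1 + 1 = 2
depth(pair(c2, c2)) = 1 + max(0, 0) = 1
depth(succ(pair(c2, c2))) = 1 + depth(pair(c2, c2)) = 1 + 1 = 2
depth(pair(succ(succ(c3)), succ(pair(c2, c2)))) = 1 + max(2, 2) = 3
depth(succ(pair(succ(succ(c3)), succ(pair(c2, c2))))) = 1 + depth(pair(succ(succ(c3)), succ(pair(c2, c2)))) = 1 + 3 = 4
depth(cons(c2, c3)) = 1 + max(0, 0) = 1
depth(cons(cons(c2, c3), c2)) = 1 + max(1, 0) = 2
depth(cons(cons(cons(c2, c3), c2), c2)) = 1 + max(2, 0) = 3
depth(pair(succ(pair(succ(succ(c3)), succ(pair(c2, c2)))), cons(cons(cons(c2, c3), c2), c2))) = 1 + max(4, 3) = 5
depth(pair(pair(succ(c3), c2), pair(succ(pair(succ(succ(c3)), succ(pair(c2, c2)))), cons(cons(cons(c2, c3), c2), c2)))) = 1 + max(2, 5) = 6
depth(succ(c2)) = 1 + depth(c2) = 1 + 0 = 1
depth(pair(cons(c2, c3), succ(c2))) = 1 + max(1, 1) = 2
depth(pair(succ(c2), pair(cons(c2, c3), succ(c2)))) = 1 + max(1, 2) = 3
depth(cons(pair(pair(succ(c3), c2), pair(succ(pair(succ(succ(c3)), succ(pair(c2, c2)))), cons(cons(cons(c2, c3), c2), c2))), pair(succ(c2), pair(cons(c2, c3), succ(c2))))) = 1 + max(6, 3) = 7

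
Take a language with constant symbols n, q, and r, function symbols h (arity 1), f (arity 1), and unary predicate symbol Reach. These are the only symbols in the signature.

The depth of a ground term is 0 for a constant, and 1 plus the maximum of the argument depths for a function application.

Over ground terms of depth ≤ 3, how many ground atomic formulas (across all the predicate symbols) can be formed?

First count ground terms of depth ≤ 3.
Let N_k = |{terms of depth ≤ k}|. Then N_0 = 3 and N_k = 3 + N_{k-1} + N_{k-1} for k ≥ 1 (one summand per function symbol, arity giving the exponent).
N_0 = 3
N_1 = 3 + 3 + 3 = 9
N_2 = 3 + 9 + 9 = 21
N_3 = 3 + 21 + 21 = 45
So |H| = 45.
A ground atom is a predicate applied to a tuple of terms from H, so the count is the sum over predicates of |H|^arity:
  Reach: 45
Total ground atoms: 45.

45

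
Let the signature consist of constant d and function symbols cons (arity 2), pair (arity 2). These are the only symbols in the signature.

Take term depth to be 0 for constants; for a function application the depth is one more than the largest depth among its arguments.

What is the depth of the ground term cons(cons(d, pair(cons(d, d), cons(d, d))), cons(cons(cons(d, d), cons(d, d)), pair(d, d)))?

4

depth(cons(d, d)) = 1 + max(0, 0) = 1
depth(pair(cons(d, d), cons(d, d))) = 1 + max(1, 1) = 2
depth(cons(d, pair(cons(d, d), cons(d, d)))) = 1 + max(0, 2) = 3
depth(cons(cons(d, d), cons(d, d))) = 1 + max(1, 1) = 2
depth(pair(d, d)) = 1 + max(0, 0) = 1
depth(cons(cons(cons(d, d), cons(d, d)), pair(d, d))) = 1 + max(2, 1) = 3
depth(cons(cons(d, pair(cons(d, d), cons(d, d))), cons(cons(cons(d, d), cons(d, d)), pair(d, d)))) = 1 + max(3, 3) = 4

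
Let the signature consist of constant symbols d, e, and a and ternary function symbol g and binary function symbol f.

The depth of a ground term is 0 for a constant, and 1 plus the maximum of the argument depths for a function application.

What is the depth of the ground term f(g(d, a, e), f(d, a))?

depth(g(d, a, e)) = 1 + max(0, 0, 0) = 1
depth(f(d, a)) = 1 + max(0, 0) = 1
depth(f(g(d, a, e), f(d, a))) = 1 + max(1, 1) = 2

2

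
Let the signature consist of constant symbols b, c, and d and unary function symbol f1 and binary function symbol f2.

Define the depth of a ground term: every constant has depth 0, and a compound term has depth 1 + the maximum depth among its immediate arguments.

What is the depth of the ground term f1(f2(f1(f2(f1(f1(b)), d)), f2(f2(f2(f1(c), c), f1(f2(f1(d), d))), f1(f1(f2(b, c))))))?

depth(f1(b)) = 1 + depth(b) = 1 + 0 = 1
depth(f1(f1(b))) = 1 + depth(f1(b)) = 1 + 1 = 2
depth(f2(f1(f1(b)), d)) = 1 + max(2, 0) = 3
depth(f1(f2(f1(f1(b)), d))) = 1 + depth(f2(f1(f1(b)), d)) = 1 + 3 = 4
depth(f1(c)) = 1 + depth(c) = 1 + 0 = 1
depth(f2(f1(c), c)) = 1 + max(1, 0) = 2
depth(f1(d)) = 1 + depth(d) = 1 + 0 = 1
depth(f2(f1(d), d)) = 1 + max(1, 0) = 2
depth(f1(f2(f1(d), d))) = 1 + depth(f2(f1(d), d)) = 1 + 2 = 3
depth(f2(f2(f1(c), c), f1(f2(f1(d), d)))) = 1 + max(2, 3) = 4
depth(f2(b, c)) = 1 + max(0, 0) = 1
depth(f1(f2(b, c))) = 1 + depth(f2(b, c)) = 1 + 1 = 2
depth(f1(f1(f2(b, c)))) = 1 + depth(f1(f2(b, c))) = 1 + 2 = 3
depth(f2(f2(f2(f1(c), c), f1(f2(f1(d), d))), f1(f1(f2(b, c))))) = 1 + max(4, 3) = 5
depth(f2(f1(f2(f1(f1(b)), d)), f2(f2(f2(f1(c), c), f1(f2(f1(d), d))), f1(f1(f2(b, c)))))) = 1 + max(4, 5) = 6
depth(f1(f2(f1(f2(f1(f1(b)), d)), f2(f2(f2(f1(c), c), f1(f2(f1(d), d))), f1(f1(f2(b, c))))))) = 1 + depth(f2(f1(f2(f1(f1(b)), d)), f2(f2(f2(f1(c), c), f1(f2(f1(d), d))), f1(f1(f2(b, c)))))) = 1 + 6 = 7

7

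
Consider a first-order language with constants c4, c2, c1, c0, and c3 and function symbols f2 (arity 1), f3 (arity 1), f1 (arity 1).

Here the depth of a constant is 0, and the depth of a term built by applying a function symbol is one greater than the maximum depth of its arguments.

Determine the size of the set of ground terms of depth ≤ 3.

200

Let N_k = |{terms of depth ≤ k}|. Then N_0 = 5 and N_k = 5 + N_{k-1} + N_{k-1} + N_{k-1} for k ≥ 1 (one summand per function symbol, arity giving the exponent).
N_0 = 5
N_1 = 5 + 5 + 5 + 5 = 20
N_2 = 5 + 20 + 20 + 20 = 65
N_3 = 5 + 65 + 65 + 65 = 200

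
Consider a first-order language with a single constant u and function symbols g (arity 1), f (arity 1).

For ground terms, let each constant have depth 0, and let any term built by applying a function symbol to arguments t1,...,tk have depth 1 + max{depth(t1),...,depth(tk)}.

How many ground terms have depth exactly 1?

Count level by level. With function symbols g/1, f/1, the terms of depth ≤ k are the 1 constant together with each function applied to depth-≤(k−1) tuples, so N_k = 1 + N_{k-1} + N_{k-1}.
N_0 = 1
N_1 = 1 + 1 + 1 = 3
Terms of depth exactly 1: N_1 − N_0 = 3 − 1 = 2.

2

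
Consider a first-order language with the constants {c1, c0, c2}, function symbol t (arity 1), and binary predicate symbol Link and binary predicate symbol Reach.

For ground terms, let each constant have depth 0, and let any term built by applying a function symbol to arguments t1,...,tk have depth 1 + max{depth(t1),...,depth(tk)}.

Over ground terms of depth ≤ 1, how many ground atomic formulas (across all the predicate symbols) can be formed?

72

First count ground terms of depth ≤ 1.
Write N_k for the number of ground terms of depth ≤ k. A term of depth ≤ k is either a constant or a function symbol applied to arguments of depth ≤ k−1, so N_k = 3 + N_{k-1}.
N_0 = 3
N_1 = 3 + 3 = 6
Explicitly: c1, c0, c2, t(c1), t(c0), t(c2).
So |H| = 6.
For each predicate symbol, the number of ground atoms is |H| raised to its arity; summing:
  Link: 6^2 = 36;  Reach: 6^2 = 36
Total ground atoms: 36 + 36 = 72.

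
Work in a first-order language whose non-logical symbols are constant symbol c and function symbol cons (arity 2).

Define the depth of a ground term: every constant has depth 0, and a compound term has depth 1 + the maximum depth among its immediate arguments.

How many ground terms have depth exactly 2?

Let N_k = |{terms of depth ≤ k}|. Then N_0 = 1 and N_k = 1 + N_{k-1}^2 for k ≥ 1 (one summand per function symbol, arity giving the exponent).
N_0 = 1
N_1 = 1 + 1^2 = 2
N_2 = 1 + 2^2 = 5
Terms of depth exactly 2: N_2 − N_1 = 5 − 2 = 3.

3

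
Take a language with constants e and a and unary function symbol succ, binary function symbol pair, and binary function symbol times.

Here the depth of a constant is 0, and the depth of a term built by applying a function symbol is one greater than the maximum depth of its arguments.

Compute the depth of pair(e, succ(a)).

2

depth(succ(a)) = 1 + depth(a) = 1 + 0 = 1
depth(pair(e, succ(a))) = 1 + max(0, 1) = 2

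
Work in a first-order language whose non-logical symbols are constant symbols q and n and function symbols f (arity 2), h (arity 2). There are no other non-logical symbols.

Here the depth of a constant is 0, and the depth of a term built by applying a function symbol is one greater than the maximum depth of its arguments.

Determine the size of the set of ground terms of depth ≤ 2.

Count level by level. With function symbols f/2, h/2, the terms of depth ≤ k are the 2 constants together with each function applied to depth-≤(k−1) tuples, so N_k = 2 + N_{k-1}^2 + N_{k-1}^2.
N_0 = 2
N_1 = 2 + 2^2 + 2^2 = 10
N_2 = 2 + 10^2 + 10^2 = 202

202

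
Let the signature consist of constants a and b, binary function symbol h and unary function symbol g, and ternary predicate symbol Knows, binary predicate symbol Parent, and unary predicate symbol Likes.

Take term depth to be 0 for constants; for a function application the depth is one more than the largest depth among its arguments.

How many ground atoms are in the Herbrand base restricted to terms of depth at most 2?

First count ground terms of depth ≤ 2.
Count level by level. With function symbols h/2, g/1, the terms of depth ≤ k are the 2 constants together with each function applied to depth-≤(k−1) tuples, so N_k = 2 + N_{k-1}^2 + N_{k-1}.
N_0 = 2
N_1 = 2 + 2^2 + 2 = 8
N_2 = 2 + 8^2 + 8 = 74
So |H| = 74.
Each predicate of arity r yields |H|^r ground atoms (one per choice of an r-tuple from H):
  Knows: 74^3 = 405224;  Parent: 74^2 = 5476;  Likes: 74
Total ground atoms: 405224 + 5476 + 74 = 410774.

410774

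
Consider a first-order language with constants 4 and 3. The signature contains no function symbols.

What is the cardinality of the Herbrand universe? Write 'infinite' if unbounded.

2

There are no function symbols, so every ground term is one of the 2 constants.
The Herbrand universe is {4, 3}, which is finite with 2 elements.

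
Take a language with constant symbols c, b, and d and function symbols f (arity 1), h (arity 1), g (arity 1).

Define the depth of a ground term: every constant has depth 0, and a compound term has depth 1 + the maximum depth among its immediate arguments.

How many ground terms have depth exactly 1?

Let N_k count ground terms of depth at most k. Each non-constant term of depth ≤ k is some function symbol applied to depth-≤(k−1) arguments, giving N_k = 3 + N_{k-1} + N_{k-1} + N_{k-1}.
N_0 = 3
N_1 = 3 + 3 + 3 + 3 = 12
Terms of depth exactly 1: N_1 − N_0 = 12 − 3 = 9.

9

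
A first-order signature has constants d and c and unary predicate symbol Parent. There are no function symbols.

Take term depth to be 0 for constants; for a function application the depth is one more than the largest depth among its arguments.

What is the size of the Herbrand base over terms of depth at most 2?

2

First count ground terms of depth ≤ 2.
With no function symbols every ground term is a constant, so there are exactly 2 ground terms at every depth bound.
N_0 = 2
N_1 = 2
N_2 = 2
Explicitly: d, c.
So |H| = 2.
Each predicate of arity r yields |H|^r ground atoms (one per choice of an r-tuple from H):
  Parent: 2
Total ground atoms: 2.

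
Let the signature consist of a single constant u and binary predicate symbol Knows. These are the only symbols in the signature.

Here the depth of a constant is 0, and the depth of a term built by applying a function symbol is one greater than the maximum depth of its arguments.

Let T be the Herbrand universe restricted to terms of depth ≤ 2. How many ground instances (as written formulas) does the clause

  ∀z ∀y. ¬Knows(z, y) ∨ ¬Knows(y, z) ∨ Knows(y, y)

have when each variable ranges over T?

1

Ground terms of depth ≤ 2:
  With no function symbols every ground term is a constant, so there is exactly 1 ground term at every depth bound.
  N_0 = 1
  N_1 = 1
  N_2 = 1
  Explicitly: u.
So there is exactly 1 ground term available for substitution.
The clause has 2 distinct variables (z, y), each appearing in the body. In the free term algebra distinct substitutions yield syntactically distinct ground instances.
Number of ground instances = 1^2 = 1.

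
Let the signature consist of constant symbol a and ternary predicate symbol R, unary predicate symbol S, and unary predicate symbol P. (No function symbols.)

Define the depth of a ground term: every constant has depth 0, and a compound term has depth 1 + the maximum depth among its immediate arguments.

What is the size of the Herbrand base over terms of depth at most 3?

3

First count ground terms of depth ≤ 3.
With no function symbols every ground term is a constant, so there is exactly 1 ground term at every depth bound.
N_0 = 1
N_1 = 1
N_2 = 1
N_3 = 1
Explicitly: a.
So |H| = 1.
Ground atoms are formed by filling each argument slot of a predicate with a term from H, so an r-ary predicate gives |H|^r atoms:
  R: 1^3 = 1;  S: 1;  P: 1
Total ground atoms: 1 + 1 + 1 = 3.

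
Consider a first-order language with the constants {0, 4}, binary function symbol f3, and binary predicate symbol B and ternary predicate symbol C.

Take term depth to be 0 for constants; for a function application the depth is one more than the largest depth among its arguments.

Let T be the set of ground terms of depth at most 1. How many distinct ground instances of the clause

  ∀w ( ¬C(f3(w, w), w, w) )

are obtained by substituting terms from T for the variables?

Ground terms of depth ≤ 1:
  Write N_k for the number of ground terms of depth ≤ k. A term of depth ≤ k is either a constant or a function symbol applied to arguments of depth ≤ k−1, so N_k = 2 + N_{k-1}^2.
  N_0 = 2
  N_1 = 2 + 2^2 = 6
So there are 6 ground terms available for substitution.
The body mentions the single quantified variable w; since ground terms form a free algebra, no two substitutions collapse to the same formula.
Number of ground instances = 6.

6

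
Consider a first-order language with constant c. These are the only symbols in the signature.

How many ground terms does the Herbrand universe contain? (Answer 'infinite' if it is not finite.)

1

There are no function symbols, so the only ground term is the single constant.
The Herbrand universe is {c}, finite with 1 element.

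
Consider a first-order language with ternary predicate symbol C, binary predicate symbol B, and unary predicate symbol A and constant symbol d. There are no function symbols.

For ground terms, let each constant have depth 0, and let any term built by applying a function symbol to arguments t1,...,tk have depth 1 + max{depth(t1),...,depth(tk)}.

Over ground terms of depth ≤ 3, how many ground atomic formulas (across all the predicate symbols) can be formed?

First count ground terms of depth ≤ 3.
With no function symbols every ground term is a constant, so there is exactly 1 ground term at every depth bound.
N_0 = 1
N_1 = 1
N_2 = 1
N_3 = 1
So |H| = 1.
Each predicate of arity r yields |H|^r ground atoms (one per choice of an r-tuple from H):
  C: 1^3 = 1;  B: 1^2 = 1;  A: 1
Total ground atoms: 1 + 1 + 1 = 3.

3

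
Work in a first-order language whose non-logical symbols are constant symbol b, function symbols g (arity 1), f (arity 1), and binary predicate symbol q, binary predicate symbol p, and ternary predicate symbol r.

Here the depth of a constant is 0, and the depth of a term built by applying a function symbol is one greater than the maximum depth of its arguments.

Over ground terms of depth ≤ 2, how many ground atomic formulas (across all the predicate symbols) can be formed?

First count ground terms of depth ≤ 2.
Let N_k = |{terms of depth ≤ k}|. Then N_0 = 1 and N_k = 1 + N_{k-1} + N_{k-1} for k ≥ 1 (one summand per function symbol, arity giving the exponent).
N_0 = 1
N_1 = 1 + 1 + 1 = 3
N_2 = 1 + 3 + 3 = 7
Explicitly: b, g(b), g(g(b)), g(f(b)), f(b), f(g(b)), f(f(b)).
So |H| = 7.
Ground atoms are formed by filling each argument slot of a predicate with a term from H, so an r-ary predicate gives |H|^r atoms:
  q: 7^2 = 49;  p: 7^2 = 49;  r: 7^3 = 343
Total ground atoms: 49 + 49 + 343 = 441.

441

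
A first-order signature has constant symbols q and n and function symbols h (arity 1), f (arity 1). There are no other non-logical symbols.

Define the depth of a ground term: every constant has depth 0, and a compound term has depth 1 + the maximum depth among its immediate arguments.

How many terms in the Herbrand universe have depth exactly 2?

8

Let N_k count ground terms of depth at most k. Each non-constant term of depth ≤ k is some function symbol applied to depth-≤(k−1) arguments, giving N_k = 2 + N_{k-1} + N_{k-1}.
N_0 = 2
N_1 = 2 + 2 + 2 = 6
N_2 = 2 + 6 + 6 = 14
Terms of depth exactly 2: N_2 − N_1 = 14 − 6 = 8.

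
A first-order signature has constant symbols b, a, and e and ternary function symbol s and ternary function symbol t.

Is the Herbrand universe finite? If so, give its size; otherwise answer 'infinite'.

The signature has at least one function symbol (s, arity 3) and at least one constant (b).
Iterating s gives infinitely many distinct ground terms: b, s(b, b, b), s(s(b, b, b), s(b, b, b), s(b, b, b)), ...
So the Herbrand universe is infinite.

infinite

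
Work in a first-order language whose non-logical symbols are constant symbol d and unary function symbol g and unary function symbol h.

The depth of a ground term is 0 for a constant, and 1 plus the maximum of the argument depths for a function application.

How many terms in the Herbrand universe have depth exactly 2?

If N_k denotes the number of depth-≤k ground terms, the 1 constant gives N_0 = 1, and each function symbol of arity r contributes N_{k-1}^r new terms at level k: N_k = 1 + N_{k-1} + N_{k-1}.
N_0 = 1
N_1 = 1 + 1 + 1 = 3
N_2 = 1 + 3 + 3 = 7
Terms of depth exactly 2: N_2 − N_1 = 7 − 3 = 4.

4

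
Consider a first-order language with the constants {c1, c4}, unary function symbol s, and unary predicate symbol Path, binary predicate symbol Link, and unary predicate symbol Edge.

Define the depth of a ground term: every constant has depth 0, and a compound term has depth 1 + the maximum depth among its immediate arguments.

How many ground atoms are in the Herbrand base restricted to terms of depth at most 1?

First count ground terms of depth ≤ 1.
Let N_k count ground terms of depth at most k. Each non-constant term of depth ≤ k is some function symbol applied to depth-≤(k−1) arguments, giving N_k = 2 + N_{k-1}.
N_0 = 2
N_1 = 2 + 2 = 4
So |H| = 4.
Ground atoms are formed by filling each argument slot of a predicate with a term from H, so an r-ary predicate gives |H|^r atoms:
  Path: 4;  Link: 4^2 = 16;  Edge: 4
Total ground atoms: 4 + 16 + 4 = 24.

24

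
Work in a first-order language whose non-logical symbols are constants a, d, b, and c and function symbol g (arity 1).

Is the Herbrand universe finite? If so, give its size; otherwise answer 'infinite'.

The signature has at least one function symbol (g, arity 1) and at least one constant (a).
Iterating g gives infinitely many distinct ground terms: a, g(a), g(g(a)), ...
So the Herbrand universe is infinite.

infinite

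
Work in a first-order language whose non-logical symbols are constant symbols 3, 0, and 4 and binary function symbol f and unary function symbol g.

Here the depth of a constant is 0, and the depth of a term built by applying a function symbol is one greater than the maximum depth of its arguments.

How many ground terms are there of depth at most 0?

Let N_k count ground terms of depth at most k. Each non-constant term of depth ≤ k is some function symbol applied to depth-≤(k−1) arguments, giving N_k = 3 + N_{k-1}^2 + N_{k-1}.
N_0 = 3
Explicitly: 3, 0, 4.

3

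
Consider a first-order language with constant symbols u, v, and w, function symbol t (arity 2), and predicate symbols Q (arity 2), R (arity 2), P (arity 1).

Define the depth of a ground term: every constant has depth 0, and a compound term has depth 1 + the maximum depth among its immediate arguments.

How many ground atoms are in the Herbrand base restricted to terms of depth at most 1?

First count ground terms of depth ≤ 1.
Let N_k = |{terms of depth ≤ k}|. Then N_0 = 3 and N_k = 3 + N_{k-1}^2 for k ≥ 1 (one summand per function symbol, arity giving the exponent).
N_0 = 3
N_1 = 3 + 3^2 = 12
So |H| = 12.
For each predicate symbol, the number of ground atoms is |H| raised to its arity; summing:
  Q: 12^2 = 144;  R: 12^2 = 144;  P: 12
Total ground atoms: 144 + 144 + 12 = 300.

300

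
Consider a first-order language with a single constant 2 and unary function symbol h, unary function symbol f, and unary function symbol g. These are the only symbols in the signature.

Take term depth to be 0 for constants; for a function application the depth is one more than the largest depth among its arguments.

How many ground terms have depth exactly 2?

Let N_k count ground terms of depth at most k. Each non-constant term of depth ≤ k is some function symbol applied to depth-≤(k−1) arguments, giving N_k = 1 + N_{k-1} + N_{k-1} + N_{k-1}.
N_0 = 1
N_1 = 1 + 1 + 1 + 1 = 4
N_2 = 1 + 4 + 4 + 4 = 13
Terms of depth exactly 2: N_2 − N_1 = 13 − 4 = 9.

9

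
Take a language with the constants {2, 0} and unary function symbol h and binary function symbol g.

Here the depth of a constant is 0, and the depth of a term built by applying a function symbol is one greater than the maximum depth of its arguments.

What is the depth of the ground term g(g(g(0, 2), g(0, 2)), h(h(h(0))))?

depth(g(0, 2)) = 1 + max(0, 0) = 1
depth(g(g(0, 2), g(0, 2))) = 1 + max(1, 1) = 2
depth(h(0)) = 1 + depth(0) = 1 + 0 = 1
depth(h(h(0))) = 1 + depth(h(0)) = 1 + 1 = 2
depth(h(h(h(0)))) = 1 + depth(h(h(0))) = 1 + 2 = 3
depth(g(g(g(0, 2), g(0, 2)), h(h(h(0))))) = 1 + max(2, 3) = 4

4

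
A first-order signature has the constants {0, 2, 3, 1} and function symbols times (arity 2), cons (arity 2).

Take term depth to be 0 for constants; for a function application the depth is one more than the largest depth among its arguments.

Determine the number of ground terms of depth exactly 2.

If N_k denotes the number of depth-≤k ground terms, the 4 constants give N_0 = 4, and each function symbol of arity r contributes N_{k-1}^r new terms at level k: N_k = 4 + N_{k-1}^2 + N_{k-1}^2.
N_0 = 4
N_1 = 4 + 4^2 + 4^2 = 36
N_2 = 4 + 36^2 + 36^2 = 2596
Terms of depth exactly 2: N_2 − N_1 = 2596 − 36 = 2560.

2560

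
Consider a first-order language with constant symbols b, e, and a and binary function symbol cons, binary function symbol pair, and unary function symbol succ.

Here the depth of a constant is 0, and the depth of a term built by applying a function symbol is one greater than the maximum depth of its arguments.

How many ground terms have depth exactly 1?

21

Let N_k count ground terms of depth at most k. Each non-constant term of depth ≤ k is some function symbol applied to depth-≤(k−1) arguments, giving N_k = 3 + N_{k-1}^2 + N_{k-1}^2 + N_{k-1}.
N_0 = 3
N_1 = 3 + 3^2 + 3^2 + 3 = 24
Terms of depth exactly 1: N_1 − N_0 = 24 − 3 = 21.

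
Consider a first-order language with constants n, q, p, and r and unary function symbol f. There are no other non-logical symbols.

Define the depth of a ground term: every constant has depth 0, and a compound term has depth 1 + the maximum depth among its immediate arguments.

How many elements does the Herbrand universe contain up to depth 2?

12

Write N_k for the number of ground terms of depth ≤ k. A term of depth ≤ k is either a constant or a function symbol applied to arguments of depth ≤ k−1, so N_k = 4 + N_{k-1}.
N_0 = 4
N_1 = 4 + 4 = 8
N_2 = 4 + 8 = 12
Explicitly: n, q, p, r, f(n), f(q), f(p), f(r), f(f(n)), f(f(q)), f(f(p)), f(f(r)).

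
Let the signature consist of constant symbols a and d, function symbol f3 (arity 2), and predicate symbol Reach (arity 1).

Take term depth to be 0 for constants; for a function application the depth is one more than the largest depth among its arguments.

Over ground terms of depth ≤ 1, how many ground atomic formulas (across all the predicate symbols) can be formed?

First count ground terms of depth ≤ 1.
Write N_k for the number of ground terms of depth ≤ k. A term of depth ≤ k is either a constant or a function symbol applied to arguments of depth ≤ k−1, so N_k = 2 + N_{k-1}^2.
N_0 = 2
N_1 = 2 + 2^2 = 6
Explicitly: a, d, f3(a, a), f3(a, d), f3(d, a), f3(d, d).
So |H| = 6.
A ground atom is a predicate applied to a tuple of terms from H, so the count is the sum over predicates of |H|^arity:
  Reach: 6
Total ground atoms: 6.

6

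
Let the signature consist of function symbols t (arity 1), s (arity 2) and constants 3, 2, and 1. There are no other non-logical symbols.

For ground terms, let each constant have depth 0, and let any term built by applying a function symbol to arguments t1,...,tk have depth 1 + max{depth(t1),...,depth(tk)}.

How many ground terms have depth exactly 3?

Count level by level. With function symbols t/1, s/2, the terms of depth ≤ k are the 3 constants together with each function applied to depth-≤(k−1) tuples, so N_k = 3 + N_{k-1} + N_{k-1}^2.
N_0 = 3
N_1 = 3 + 3 + 3^2 = 15
N_2 = 3 + 15 + 15^2 = 243
N_3 = 3 + 243 + 243^2 = 59295
Terms of depth exactly 3: N_3 − N_2 = 59295 − 243 = 59052.

59052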